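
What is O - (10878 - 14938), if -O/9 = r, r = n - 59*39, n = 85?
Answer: 24004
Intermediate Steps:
r = -2216 (r = 85 - 59*39 = 85 - 2301 = -2216)
O = 19944 (O = -9*(-2216) = 19944)
O - (10878 - 14938) = 19944 - (10878 - 14938) = 19944 - 1*(-4060) = 19944 + 4060 = 24004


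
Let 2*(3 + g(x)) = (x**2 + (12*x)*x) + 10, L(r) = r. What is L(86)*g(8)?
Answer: 35948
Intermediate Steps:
g(x) = 2 + 13*x**2/2 (g(x) = -3 + ((x**2 + (12*x)*x) + 10)/2 = -3 + ((x**2 + 12*x**2) + 10)/2 = -3 + (13*x**2 + 10)/2 = -3 + (10 + 13*x**2)/2 = -3 + (5 + 13*x**2/2) = 2 + 13*x**2/2)
L(86)*g(8) = 86*(2 + (13/2)*8**2) = 86*(2 + (13/2)*64) = 86*(2 + 416) = 86*418 = 35948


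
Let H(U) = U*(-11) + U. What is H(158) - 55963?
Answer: -57543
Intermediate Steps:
H(U) = -10*U (H(U) = -11*U + U = -10*U)
H(158) - 55963 = -10*158 - 55963 = -1580 - 55963 = -57543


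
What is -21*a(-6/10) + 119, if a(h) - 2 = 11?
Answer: -154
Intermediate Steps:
a(h) = 13 (a(h) = 2 + 11 = 13)
-21*a(-6/10) + 119 = -21*13 + 119 = -273 + 119 = -154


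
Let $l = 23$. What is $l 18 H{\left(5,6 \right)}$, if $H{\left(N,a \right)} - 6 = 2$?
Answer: $3312$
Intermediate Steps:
$H{\left(N,a \right)} = 8$ ($H{\left(N,a \right)} = 6 + 2 = 8$)
$l 18 H{\left(5,6 \right)} = 23 \cdot 18 \cdot 8 = 414 \cdot 8 = 3312$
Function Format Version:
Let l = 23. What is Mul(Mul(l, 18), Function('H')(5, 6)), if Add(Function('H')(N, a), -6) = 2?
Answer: 3312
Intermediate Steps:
Function('H')(N, a) = 8 (Function('H')(N, a) = Add(6, 2) = 8)
Mul(Mul(l, 18), Function('H')(5, 6)) = Mul(Mul(23, 18), 8) = Mul(414, 8) = 3312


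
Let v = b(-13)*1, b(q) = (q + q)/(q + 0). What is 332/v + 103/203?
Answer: 33801/203 ≈ 166.51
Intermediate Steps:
b(q) = 2 (b(q) = (2*q)/q = 2)
v = 2 (v = 2*1 = 2)
332/v + 103/203 = 332/2 + 103/203 = 332*(1/2) + 103*(1/203) = 166 + 103/203 = 33801/203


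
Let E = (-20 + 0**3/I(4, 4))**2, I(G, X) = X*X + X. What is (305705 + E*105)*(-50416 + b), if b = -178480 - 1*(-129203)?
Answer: -34663754565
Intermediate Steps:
b = -49277 (b = -178480 + 129203 = -49277)
I(G, X) = X + X**2 (I(G, X) = X**2 + X = X + X**2)
E = 400 (E = (-20 + 0**3/((4*(1 + 4))))**2 = (-20 + 0/((4*5)))**2 = (-20 + 0/20)**2 = (-20 + 0*(1/20))**2 = (-20 + 0)**2 = (-20)**2 = 400)
(305705 + E*105)*(-50416 + b) = (305705 + 400*105)*(-50416 - 49277) = (305705 + 42000)*(-99693) = 347705*(-99693) = -34663754565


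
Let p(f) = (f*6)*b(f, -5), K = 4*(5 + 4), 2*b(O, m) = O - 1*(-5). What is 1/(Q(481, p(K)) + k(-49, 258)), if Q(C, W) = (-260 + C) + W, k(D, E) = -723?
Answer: 1/3926 ≈ 0.00025471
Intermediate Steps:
b(O, m) = 5/2 + O/2 (b(O, m) = (O - 1*(-5))/2 = (O + 5)/2 = (5 + O)/2 = 5/2 + O/2)
K = 36 (K = 4*9 = 36)
p(f) = 6*f*(5/2 + f/2) (p(f) = (f*6)*(5/2 + f/2) = (6*f)*(5/2 + f/2) = 6*f*(5/2 + f/2))
Q(C, W) = -260 + C + W
1/(Q(481, p(K)) + k(-49, 258)) = 1/((-260 + 481 + 3*36*(5 + 36)) - 723) = 1/((-260 + 481 + 3*36*41) - 723) = 1/((-260 + 481 + 4428) - 723) = 1/(4649 - 723) = 1/3926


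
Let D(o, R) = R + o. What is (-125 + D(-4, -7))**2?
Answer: 18496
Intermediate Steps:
(-125 + D(-4, -7))**2 = (-125 + (-7 - 4))**2 = (-125 - 11)**2 = (-136)**2 = 18496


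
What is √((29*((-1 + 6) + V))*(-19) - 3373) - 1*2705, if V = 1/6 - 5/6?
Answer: -2705 + I*√51846/3 ≈ -2705.0 + 75.899*I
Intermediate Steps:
V = -⅔ (V = 1*(⅙) - 5*⅙ = ⅙ - ⅚ = -⅔ ≈ -0.66667)
√((29*((-1 + 6) + V))*(-19) - 3373) - 1*2705 = √((29*((-1 + 6) - ⅔))*(-19) - 3373) - 1*2705 = √((29*(5 - ⅔))*(-19) - 3373) - 2705 = √((29*(13/3))*(-19) - 3373) - 2705 = √((377/3)*(-19) - 3373) - 2705 = √(-7163/3 - 3373) - 2705 = √(-17282/3) - 2705 = I*√51846/3 - 2705 = -2705 + I*√51846/3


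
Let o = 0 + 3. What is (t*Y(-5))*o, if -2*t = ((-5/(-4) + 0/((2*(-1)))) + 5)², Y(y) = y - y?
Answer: 0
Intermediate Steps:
Y(y) = 0
o = 3
t = -625/32 (t = -((-5/(-4) + 0/((2*(-1)))) + 5)²/2 = -((-5*(-¼) + 0/(-2)) + 5)²/2 = -((5/4 + 0*(-½)) + 5)²/2 = -((5/4 + 0) + 5)²/2 = -(5/4 + 5)²/2 = -(25/4)²/2 = -½*625/16 = -625/32 ≈ -19.531)
(t*Y(-5))*o = -625/32*0*3 = 0*3 = 0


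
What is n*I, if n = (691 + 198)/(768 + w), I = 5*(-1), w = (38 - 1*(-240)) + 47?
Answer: -4445/1093 ≈ -4.0668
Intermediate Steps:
w = 325 (w = (38 + 240) + 47 = 278 + 47 = 325)
I = -5
n = 889/1093 (n = (691 + 198)/(768 + 325) = 889/1093 ≈ 0.81336)
n*I = (889/1093)*(-5) = -4445/1093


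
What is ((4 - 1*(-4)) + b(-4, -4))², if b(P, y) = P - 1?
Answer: 9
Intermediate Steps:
b(P, y) = -1 + P
((4 - 1*(-4)) + b(-4, -4))² = ((4 - 1*(-4)) + (-1 - 4))² = ((4 + 4) - 5)² = (8 - 5)² = 3² = 9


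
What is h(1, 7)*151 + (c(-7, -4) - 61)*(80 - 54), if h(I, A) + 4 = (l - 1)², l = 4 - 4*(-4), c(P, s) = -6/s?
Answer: 52360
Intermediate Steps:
l = 20 (l = 4 + 16 = 20)
h(I, A) = 357 (h(I, A) = -4 + (20 - 1)² = -4 + 19² = -4 + 361 = 357)
h(1, 7)*151 + (c(-7, -4) - 61)*(80 - 54) = 357*151 + (-6/(-4) - 61)*(80 - 54) = 53907 + (-6*(-¼) - 61)*26 = 53907 + (3/2 - 61)*26 = 53907 - 119/2*26 = 53907 - 1547 = 52360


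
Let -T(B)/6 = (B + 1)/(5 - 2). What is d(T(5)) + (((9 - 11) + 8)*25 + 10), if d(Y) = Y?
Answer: 148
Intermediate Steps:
T(B) = -2 - 2*B (T(B) = -6*(B + 1)/(5 - 2) = -6*(1 + B)/3 = -6*(1/3 + B/3) = -2 - 2*B)
d(T(5)) + (((9 - 11) + 8)*25 + 10) = (-2 - 2*5) + (((9 - 11) + 8)*25 + 10) = (-2 - 10) + ((-2 + 8)*25 + 10) = -12 + (6*25 + 10) = -12 + (150 + 10) = -12 + 160 = 148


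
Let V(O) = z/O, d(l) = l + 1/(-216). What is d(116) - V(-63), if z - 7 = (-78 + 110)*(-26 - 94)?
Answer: 83393/1512 ≈ 55.154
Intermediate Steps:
d(l) = -1/216 + l (d(l) = l - 1/216 = -1/216 + l)
z = -3833 (z = 7 + (-78 + 110)*(-26 - 94) = 7 + 32*(-120) = 7 - 3840 = -3833)
V(O) = -3833/O
d(116) - V(-63) = (-1/216 + 116) - (-3833)/(-63) = 25055/216 - (-3833)*(-1)/63 = 25055/216 - 1*3833/63 = 25055/216 - 3833/63 = 83393/1512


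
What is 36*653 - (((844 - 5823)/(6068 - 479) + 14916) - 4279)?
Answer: 71940998/5589 ≈ 12872.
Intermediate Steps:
36*653 - (((844 - 5823)/(6068 - 479) + 14916) - 4279) = 23508 - ((-4979/5589 + 14916) - 4279) = 23508 - (83360545/5589 - 4279) = 23508 - 1*59445214/5589 = 23508 - 59445214/5589 = 71940998/5589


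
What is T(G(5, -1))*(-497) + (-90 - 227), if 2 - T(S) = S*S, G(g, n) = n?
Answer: -814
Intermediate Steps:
T(S) = 2 - S**2 (T(S) = 2 - S*S = 2 - S**2)
T(G(5, -1))*(-497) + (-90 - 227) = (2 - 1*(-1)**2)*(-497) + (-90 - 227) = (2 - 1*1)*(-497) - 317 = (2 - 1)*(-497) - 317 = 1*(-497) - 317 = -497 - 317 = -814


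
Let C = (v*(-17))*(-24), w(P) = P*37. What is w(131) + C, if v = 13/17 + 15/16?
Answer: 11083/2 ≈ 5541.5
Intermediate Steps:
w(P) = 37*P
v = 463/272 (v = 13*(1/17) + 15*(1/16) = 13/17 + 15/16 = 463/272 ≈ 1.7022)
C = 1389/2 (C = ((463/272)*(-17))*(-24) = -463/16*(-24) = 1389/2 ≈ 694.50)
w(131) + C = 37*131 + 1389/2 = 4847 + 1389/2 = 11083/2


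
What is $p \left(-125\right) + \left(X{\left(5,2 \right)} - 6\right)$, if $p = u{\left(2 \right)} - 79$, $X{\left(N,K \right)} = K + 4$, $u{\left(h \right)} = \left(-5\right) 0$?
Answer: $9875$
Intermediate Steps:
$u{\left(h \right)} = 0$
$X{\left(N,K \right)} = 4 + K$
$p = -79$ ($p = 0 - 79 = -79$)
$p \left(-125\right) + \left(X{\left(5,2 \right)} - 6\right) = \left(-79\right) \left(-125\right) + \left(\left(4 + 2\right) - 6\right) = 9875 + \left(6 - 6\right) = 9875 + 0 = 9875$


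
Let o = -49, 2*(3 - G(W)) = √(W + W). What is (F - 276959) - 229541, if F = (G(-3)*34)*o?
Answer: -511498 + 833*I*√6 ≈ -5.115e+5 + 2040.4*I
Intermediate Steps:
G(W) = 3 - √2*√W/2 (G(W) = 3 - √(W + W)/2 = 3 - √2*√W/2)
F = -4998 + 833*I*√6 (F = ((3 - √2*√(-3)/2)*34)*(-49) = ((3 - √2*I*√3/2)*34)*(-49) = ((3 - I*√6/2)*34)*(-49) = (102 - 17*I*√6)*(-49) = -4998 + 833*I*√6 ≈ -4998.0 + 2040.4*I)
(F - 276959) - 229541 = ((-4998 + 833*I*√6) - 276959) - 229541 = (-281957 + 833*I*√6) - 229541 = -511498 + 833*I*√6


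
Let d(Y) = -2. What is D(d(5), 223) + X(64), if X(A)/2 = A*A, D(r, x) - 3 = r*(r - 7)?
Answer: 8213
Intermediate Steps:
D(r, x) = 3 + r*(-7 + r) (D(r, x) = 3 + r*(r - 7) = 3 + r*(-7 + r))
X(A) = 2*A² (X(A) = 2*(A*A) = 2*A²)
D(d(5), 223) + X(64) = (3 + (-2)² - 7*(-2)) + 2*64² = (3 + 4 + 14) + 2*4096 = 21 + 8192 = 8213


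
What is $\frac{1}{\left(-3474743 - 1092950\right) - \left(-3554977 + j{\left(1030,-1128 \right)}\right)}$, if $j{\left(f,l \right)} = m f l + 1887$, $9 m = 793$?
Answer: $\frac{3}{304069231} \approx 9.8662 \cdot 10^{-9}$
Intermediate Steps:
$m = \frac{793}{9}$ ($m = \frac{1}{9} \cdot 793 = \frac{793}{9} \approx 88.111$)
$j{\left(f,l \right)} = 1887 + \frac{793 f l}{9}$ ($j{\left(f,l \right)} = \frac{793 f}{9} l + 1887 = \frac{793 f l}{9} + 1887 = 1887 + \frac{793 f l}{9}$)
$\frac{1}{\left(-3474743 - 1092950\right) - \left(-3554977 + j{\left(1030,-1128 \right)}\right)} = \frac{1}{\left(-3474743 - 1092950\right) - \left(-3553090 + \frac{793}{9} \cdot 1030 \left(-1128\right)\right)} = \frac{1}{-4567693 + \left(3554977 - \left(1887 - \frac{307113040}{3}\right)\right)} = \frac{1}{-4567693 + \left(3554977 - - \frac{307107379}{3}\right)} = \frac{1}{-4567693 + \left(3554977 + \frac{307107379}{3}\right)} = \frac{1}{-4567693 + \frac{317772310}{3}} = \frac{1}{\frac{304069231}{3}} = \frac{3}{304069231}$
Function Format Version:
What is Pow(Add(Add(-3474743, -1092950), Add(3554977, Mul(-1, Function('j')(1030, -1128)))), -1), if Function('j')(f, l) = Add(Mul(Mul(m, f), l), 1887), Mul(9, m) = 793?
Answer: Rational(3, 304069231) ≈ 9.8662e-9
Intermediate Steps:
m = Rational(793, 9) (m = Mul(Rational(1, 9), 793) = Rational(793, 9) ≈ 88.111)
Function('j')(f, l) = Add(1887, Mul(Rational(793, 9), f, l)) (Function('j')(f, l) = Add(Mul(Mul(Rational(793, 9), f), l), 1887) = Add(Mul(Rational(793, 9), f, l), 1887) = Add(1887, Mul(Rational(793, 9), f, l)))
Pow(Add(Add(-3474743, -1092950), Add(3554977, Mul(-1, Function('j')(1030, -1128)))), -1) = Pow(Add(Add(-3474743, -1092950), Add(3554977, Mul(-1, Add(1887, Mul(Rational(793, 9), 1030, -1128))))), -1) = Pow(Add(-4567693, Add(3554977, Mul(-1, Add(1887, Rational(-307113040, 3))))), -1) = Pow(Add(-4567693, Add(3554977, Mul(-1, Rational(-307107379, 3)))), -1) = Pow(Add(-4567693, Add(3554977, Rational(307107379, 3))), -1) = Pow(Add(-4567693, Rational(317772310, 3)), -1) = Pow(Rational(304069231, 3), -1) = Rational(3, 304069231)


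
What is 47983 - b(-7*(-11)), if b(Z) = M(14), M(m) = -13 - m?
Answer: 48010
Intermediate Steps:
b(Z) = -27 (b(Z) = -13 - 1*14 = -13 - 14 = -27)
47983 - b(-7*(-11)) = 47983 - 1*(-27) = 47983 + 27 = 48010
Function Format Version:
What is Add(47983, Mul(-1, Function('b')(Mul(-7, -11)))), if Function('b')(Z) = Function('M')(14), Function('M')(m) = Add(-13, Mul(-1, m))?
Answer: 48010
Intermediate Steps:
Function('b')(Z) = -27 (Function('b')(Z) = Add(-13, Mul(-1, 14)) = Add(-13, -14) = -27)
Add(47983, Mul(-1, Function('b')(Mul(-7, -11)))) = Add(47983, Mul(-1, -27)) = Add(47983, 27) = 48010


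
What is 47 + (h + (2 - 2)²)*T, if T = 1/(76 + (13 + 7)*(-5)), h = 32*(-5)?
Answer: 161/3 ≈ 53.667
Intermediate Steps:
h = -160
T = -1/24 (T = 1/(76 + 20*(-5)) = 1/(76 - 100) = 1/(-24) = -1/24 ≈ -0.041667)
47 + (h + (2 - 2)²)*T = 47 + (-160 + (2 - 2)²)*(-1/24) = 47 + (-160 + 0²)*(-1/24) = 47 + (-160 + 0)*(-1/24) = 47 - 160*(-1/24) = 47 + 20/3 = 161/3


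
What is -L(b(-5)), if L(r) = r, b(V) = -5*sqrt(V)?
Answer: 5*I*sqrt(5) ≈ 11.18*I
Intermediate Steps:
-L(b(-5)) = -(-5)*sqrt(-5) = -(-5)*I*sqrt(5) = 5*I*sqrt(5)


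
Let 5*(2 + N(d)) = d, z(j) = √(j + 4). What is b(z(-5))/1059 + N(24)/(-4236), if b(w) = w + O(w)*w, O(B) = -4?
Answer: -7/10590 - I/353 ≈ -0.000661 - 0.0028329*I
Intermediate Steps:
z(j) = √(4 + j)
N(d) = -2 + d/5
b(w) = -3*w (b(w) = w - 4*w = -3*w)
b(z(-5))/1059 + N(24)/(-4236) = -3*√(4 - 5)/1059 + (-2 + (⅕)*24)/(-4236) = -3*I*(1/1059) + (-2 + 24/5)*(-1/4236) = -3*I*(1/1059) + (14/5)*(-1/4236) = -I/353 - 7/10590 = -7/10590 - I/353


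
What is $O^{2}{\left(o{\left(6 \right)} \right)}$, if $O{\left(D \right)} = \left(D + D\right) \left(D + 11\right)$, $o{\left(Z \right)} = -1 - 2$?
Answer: $2304$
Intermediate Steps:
$o{\left(Z \right)} = -3$ ($o{\left(Z \right)} = -1 - 2 = -3$)
$O{\left(D \right)} = 2 D \left(11 + D\right)$
$O^{2}{\left(o{\left(6 \right)} \right)} = \left(2 \left(-3\right) \left(11 - 3\right)\right)^{2} = \left(2 \left(-3\right) 8\right)^{2} = \left(-48\right)^{2} = 2304$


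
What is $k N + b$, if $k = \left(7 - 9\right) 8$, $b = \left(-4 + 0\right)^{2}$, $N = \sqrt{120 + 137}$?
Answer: $16 - 16 \sqrt{257} \approx -240.5$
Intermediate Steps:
$N = \sqrt{257} \approx 16.031$
$b = 16$ ($b = \left(-4\right)^{2} = 16$)
$k = -16$ ($k = \left(-2\right) 8 = -16$)
$k N + b = - 16 \sqrt{257} + 16 = 16 - 16 \sqrt{257}$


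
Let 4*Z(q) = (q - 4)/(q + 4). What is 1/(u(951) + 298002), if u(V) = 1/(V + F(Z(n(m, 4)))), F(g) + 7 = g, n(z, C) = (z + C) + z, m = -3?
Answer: 3773/1124361550 ≈ 3.3557e-6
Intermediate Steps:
n(z, C) = C + 2*z (n(z, C) = (C + z) + z = C + 2*z)
Z(q) = (-4 + q)/(4*(4 + q)) (Z(q) = ((q - 4)/(q + 4))/4 = ((-4 + q)/(4 + q))/4 = (-4 + q)/(4*(4 + q)))
F(g) = -7 + g
u(V) = 1/(-31/4 + V) (u(V) = 1/(V + (-7 + (-4 + (4 + 2*(-3)))/(4*(4 + (4 + 2*(-3)))))) = 1/(V + (-7 + (-4 + (4 - 6))/(4*(4 + (4 - 6))))) = 1/(V + (-7 + (-4 - 2)/(4*(4 - 2)))) = 1/(V + (-7 + (¼)*(-6)/2)) = 1/(V + (-7 + (¼)*(½)*(-6))) = 1/(V + (-7 - ¾)) = 1/(V - 31/4) = 1/(-31/4 + V))
1/(u(951) + 298002) = 1/(4/(-31 + 4*951) + 298002) = 1/(4/(-31 + 3804) + 298002) = 1/(4/3773 + 298002) = 1/(1124361550/3773) = 3773/1124361550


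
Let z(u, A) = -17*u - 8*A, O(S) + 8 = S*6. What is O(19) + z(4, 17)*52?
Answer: -10502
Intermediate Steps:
O(S) = -8 + 6*S (O(S) = -8 + S*6 = -8 + 6*S)
O(19) + z(4, 17)*52 = (-8 + 6*19) + (-17*4 - 8*17)*52 = (-8 + 114) + (-68 - 136)*52 = 106 - 204*52 = 106 - 10608 = -10502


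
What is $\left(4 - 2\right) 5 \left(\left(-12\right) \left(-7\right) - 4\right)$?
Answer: $800$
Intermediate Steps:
$\left(4 - 2\right) 5 \left(\left(-12\right) \left(-7\right) - 4\right) = 2 \cdot 5 \left(84 - 4\right) = 10 \cdot 80 = 800$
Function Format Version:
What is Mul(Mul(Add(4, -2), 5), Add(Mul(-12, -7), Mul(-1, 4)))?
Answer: 800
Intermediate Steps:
Mul(Mul(Add(4, -2), 5), Add(Mul(-12, -7), Mul(-1, 4))) = Mul(Mul(2, 5), Add(84, -4)) = Mul(10, 80) = 800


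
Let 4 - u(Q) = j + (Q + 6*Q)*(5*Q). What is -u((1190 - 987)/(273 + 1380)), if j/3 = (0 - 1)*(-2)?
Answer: 8213/3249 ≈ 2.5279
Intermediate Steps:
j = 6 (j = 3*((0 - 1)*(-2)) = 3*(-1*(-2)) = 3*2 = 6)
u(Q) = -2 - 35*Q² (u(Q) = 4 - (6 + (Q + 6*Q)*(5*Q)) = 4 - (6 + (7*Q)*(5*Q)) = 4 - (6 + 35*Q²) = 4 + (-6 - 35*Q²) = -2 - 35*Q²)
-u((1190 - 987)/(273 + 1380)) = -(-2 - 35*(1190 - 987)²/(273 + 1380)²) = -(-2 - 35*(203/1653)²) = -(-2 - 35*(203*(1/1653))²) = -(-2 - 35*(7/57)²) = -(-2 - 35*49/3249) = -(-2 - 1715/3249) = -1*(-8213/3249) = 8213/3249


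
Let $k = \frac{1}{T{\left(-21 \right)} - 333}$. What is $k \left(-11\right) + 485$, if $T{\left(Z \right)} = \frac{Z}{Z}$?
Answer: $\frac{161031}{332} \approx 485.03$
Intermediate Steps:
$T{\left(Z \right)} = 1$
$k = - \frac{1}{332}$ ($k = \frac{1}{1 - 333} = \frac{1}{-332} = - \frac{1}{332} \approx -0.003012$)
$k \left(-11\right) + 485 = \left(- \frac{1}{332}\right) \left(-11\right) + 485 = \frac{11}{332} + 485 = \frac{161031}{332}$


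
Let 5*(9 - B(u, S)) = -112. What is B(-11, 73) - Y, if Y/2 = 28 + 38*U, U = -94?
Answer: 35597/5 ≈ 7119.4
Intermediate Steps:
B(u, S) = 157/5 (B(u, S) = 9 - ⅕*(-112) = 9 + 112/5 = 157/5)
Y = -7088 (Y = 2*(28 + 38*(-94)) = 2*(28 - 3572) = 2*(-3544) = -7088)
B(-11, 73) - Y = 157/5 - 1*(-7088) = 157/5 + 7088 = 35597/5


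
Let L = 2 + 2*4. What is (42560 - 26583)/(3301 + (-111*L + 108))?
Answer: 15977/2299 ≈ 6.9495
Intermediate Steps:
L = 10 (L = 2 + 8 = 10)
(42560 - 26583)/(3301 + (-111*L + 108)) = (42560 - 26583)/(3301 + (-111*10 + 108)) = 15977/(3301 + (-1110 + 108)) = 15977/(3301 - 1002) = 15977/2299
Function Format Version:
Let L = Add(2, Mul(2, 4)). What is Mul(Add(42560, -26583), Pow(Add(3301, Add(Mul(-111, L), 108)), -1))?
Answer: Rational(15977, 2299) ≈ 6.9495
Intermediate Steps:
L = 10 (L = Add(2, 8) = 10)
Mul(Add(42560, -26583), Pow(Add(3301, Add(Mul(-111, L), 108)), -1)) = Mul(Add(42560, -26583), Pow(Add(3301, Add(Mul(-111, 10), 108)), -1)) = Mul(15977, Pow(Add(3301, Add(-1110, 108)), -1)) = Mul(15977, Pow(Add(3301, -1002), -1)) = Mul(15977, Pow(2299, -1)) = Mul(15977, Rational(1, 2299)) = Rational(15977, 2299)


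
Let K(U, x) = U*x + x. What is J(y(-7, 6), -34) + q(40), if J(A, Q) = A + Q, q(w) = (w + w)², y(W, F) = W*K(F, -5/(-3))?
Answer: 18853/3 ≈ 6284.3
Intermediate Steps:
K(U, x) = x + U*x
y(W, F) = W*(5/3 + 5*F/3) (y(W, F) = W*((-5/(-3))*(1 + F)) = W*((-5*(-⅓))*(1 + F)) = W*(5*(1 + F)/3) = W*(5/3 + 5*F/3))
q(w) = 4*w² (q(w) = (2*w)² = 4*w²)
J(y(-7, 6), -34) + q(40) = ((5/3)*(-7)*(1 + 6) - 34) + 4*40² = ((5/3)*(-7)*7 - 34) + 4*1600 = (-245/3 - 34) + 6400 = -347/3 + 6400 = 18853/3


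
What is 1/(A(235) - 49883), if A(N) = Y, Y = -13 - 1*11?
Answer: -1/49907 ≈ -2.0037e-5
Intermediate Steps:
Y = -24 (Y = -13 - 11 = -24)
A(N) = -24
1/(A(235) - 49883) = 1/(-24 - 49883) = 1/(-49907) = -1/49907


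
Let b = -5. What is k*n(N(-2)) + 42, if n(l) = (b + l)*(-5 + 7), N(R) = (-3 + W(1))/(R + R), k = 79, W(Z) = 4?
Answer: -1575/2 ≈ -787.50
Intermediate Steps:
N(R) = 1/(2*R) (N(R) = (-3 + 4)/(R + R) = 1/(2*R))
n(l) = -10 + 2*l (n(l) = (-5 + l)*(-5 + 7) = (-5 + l)*2 = -10 + 2*l)
k*n(N(-2)) + 42 = 79*(-10 + 2*((½)/(-2))) + 42 = 79*(-10 + 2*((½)*(-½))) + 42 = 79*(-10 + 2*(-¼)) + 42 = 79*(-10 - ½) + 42 = 79*(-21/2) + 42 = -1659/2 + 42 = -1575/2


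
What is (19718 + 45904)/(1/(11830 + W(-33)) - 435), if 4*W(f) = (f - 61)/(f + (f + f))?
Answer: -51237373238/339646049 ≈ -150.86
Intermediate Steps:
W(f) = (-61 + f)/(12*f) (W(f) = ((f - 61)/(f + (f + f)))/4 = ((-61 + f)/(f + 2*f))/4 = ((-61 + f)/((3*f)))/4 = ((-61 + f)*(1/(3*f)))/4 = ((-61 + f)/(3*f))/4 = (-61 + f)/(12*f))
(19718 + 45904)/(1/(11830 + W(-33)) - 435) = (19718 + 45904)/(1/(11830 + (1/12)*(-61 - 33)/(-33)) - 435) = 65622/(1/(11830 + (1/12)*(-1/33)*(-94)) - 435) = 65622/(1/(11830 + 47/198) - 435) = 65622/(1/(2342387/198) - 435) = 65622/(198/2342387 - 435) = 65622/(-1018938147/2342387) = 65622*(-2342387/1018938147) = -51237373238/339646049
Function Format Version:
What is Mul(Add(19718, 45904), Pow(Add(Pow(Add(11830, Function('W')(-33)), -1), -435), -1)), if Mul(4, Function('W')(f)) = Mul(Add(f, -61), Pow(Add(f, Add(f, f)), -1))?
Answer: Rational(-51237373238, 339646049) ≈ -150.86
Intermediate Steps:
Function('W')(f) = Mul(Rational(1, 12), Pow(f, -1), Add(-61, f)) (Function('W')(f) = Mul(Rational(1, 4), Mul(Add(f, -61), Pow(Add(f, Add(f, f)), -1))) = Mul(Rational(1, 4), Mul(Add(-61, f), Pow(Add(f, Mul(2, f)), -1))) = Mul(Rational(1, 4), Mul(Add(-61, f), Pow(Mul(3, f), -1))) = Mul(Rational(1, 4), Mul(Add(-61, f), Mul(Rational(1, 3), Pow(f, -1)))) = Mul(Rational(1, 4), Mul(Rational(1, 3), Pow(f, -1), Add(-61, f))) = Mul(Rational(1, 12), Pow(f, -1), Add(-61, f)))
Mul(Add(19718, 45904), Pow(Add(Pow(Add(11830, Function('W')(-33)), -1), -435), -1)) = Mul(Add(19718, 45904), Pow(Add(Pow(Add(11830, Mul(Rational(1, 12), Pow(-33, -1), Add(-61, -33))), -1), -435), -1)) = Mul(65622, Pow(Add(Pow(Add(11830, Mul(Rational(1, 12), Rational(-1, 33), -94)), -1), -435), -1)) = Mul(65622, Pow(Add(Pow(Add(11830, Rational(47, 198)), -1), -435), -1)) = Mul(65622, Pow(Add(Pow(Rational(2342387, 198), -1), -435), -1)) = Mul(65622, Pow(Add(Rational(198, 2342387), -435), -1)) = Mul(65622, Pow(Rational(-1018938147, 2342387), -1)) = Mul(65622, Rational(-2342387, 1018938147)) = Rational(-51237373238, 339646049)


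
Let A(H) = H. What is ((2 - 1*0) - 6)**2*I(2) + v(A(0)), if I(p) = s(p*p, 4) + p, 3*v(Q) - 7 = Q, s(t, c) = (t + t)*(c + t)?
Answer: 3175/3 ≈ 1058.3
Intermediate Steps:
s(t, c) = 2*t*(c + t) (s(t, c) = (2*t)*(c + t) = 2*t*(c + t))
v(Q) = 7/3 + Q/3
I(p) = p + 2*p**2*(4 + p**2) (I(p) = 2*(p*p)*(4 + p*p) + p = 2*p**2*(4 + p**2) + p = p + 2*p**2*(4 + p**2))
((2 - 1*0) - 6)**2*I(2) + v(A(0)) = ((2 - 1*0) - 6)**2*(2*(1 + 2*2*(4 + 2**2))) + (7/3 + (1/3)*0) = ((2 + 0) - 6)**2*(2*(1 + 2*2*(4 + 4))) + (7/3 + 0) = (2 - 6)**2*(2*(1 + 2*2*8)) + 7/3 = (-4)**2*(2*(1 + 32)) + 7/3 = 16*(2*33) + 7/3 = 16*66 + 7/3 = 1056 + 7/3 = 3175/3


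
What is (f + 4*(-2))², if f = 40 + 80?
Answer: 12544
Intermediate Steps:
f = 120
(f + 4*(-2))² = (120 + 4*(-2))² = (120 - 8)² = 112² = 12544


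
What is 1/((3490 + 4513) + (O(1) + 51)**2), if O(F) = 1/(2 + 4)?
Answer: 36/382357 ≈ 9.4153e-5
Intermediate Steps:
O(F) = 1/6
1/((3490 + 4513) + (O(1) + 51)**2) = 1/((3490 + 4513) + (1/6 + 51)**2) = 1/(8003 + (307/6)**2) = 1/(8003 + 94249/36) = 1/(382357/36) = 36/382357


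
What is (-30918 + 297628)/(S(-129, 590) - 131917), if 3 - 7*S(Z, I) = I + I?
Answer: -933485/462298 ≈ -2.0192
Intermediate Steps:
S(Z, I) = 3/7 - 2*I/7 (S(Z, I) = 3/7 - (I + I)/7 = 3/7 - 2*I/7)
(-30918 + 297628)/(S(-129, 590) - 131917) = (-30918 + 297628)/((3/7 - 2/7*590) - 131917) = 266710/((3/7 - 1180/7) - 131917) = 266710/(-1177/7 - 131917) = 266710/(-924596/7) = 266710*(-7/924596) = -933485/462298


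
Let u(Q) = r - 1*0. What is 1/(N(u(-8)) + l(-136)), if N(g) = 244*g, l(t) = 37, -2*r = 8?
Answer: -1/939 ≈ -0.0010650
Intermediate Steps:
r = -4 (r = -½*8 = -4)
u(Q) = -4 (u(Q) = -4 - 1*0 = -4 + 0 = -4)
1/(N(u(-8)) + l(-136)) = 1/(244*(-4) + 37) = 1/(-976 + 37) = 1/(-939) = -1/939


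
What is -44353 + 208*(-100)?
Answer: -65153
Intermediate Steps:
-44353 + 208*(-100) = -44353 - 20800 = -65153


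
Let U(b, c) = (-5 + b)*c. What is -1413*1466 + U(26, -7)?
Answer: -2071605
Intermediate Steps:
U(b, c) = c*(-5 + b)
-1413*1466 + U(26, -7) = -1413*1466 - 7*(-5 + 26) = -2071458 - 7*21 = -2071458 - 147 = -2071605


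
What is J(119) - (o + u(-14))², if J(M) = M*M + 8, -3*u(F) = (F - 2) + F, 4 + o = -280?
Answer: -60907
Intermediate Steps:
o = -284 (o = -4 - 280 = -284)
u(F) = ⅔ - 2*F/3 (u(F) = -((F - 2) + F)/3 = -((-2 + F) + F)/3 = -(-2 + 2*F)/3 = ⅔ - 2*F/3)
J(M) = 8 + M² (J(M) = M² + 8 = 8 + M²)
J(119) - (o + u(-14))² = (8 + 119²) - (-284 + (⅔ - ⅔*(-14)))² = (8 + 14161) - (-284 + (⅔ + 28/3))² = 14169 - (-284 + 10)² = 14169 - 1*(-274)² = 14169 - 1*75076 = 14169 - 75076 = -60907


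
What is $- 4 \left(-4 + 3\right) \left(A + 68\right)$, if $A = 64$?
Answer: $528$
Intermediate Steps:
$- 4 \left(-4 + 3\right) \left(A + 68\right) = - 4 \left(-4 + 3\right) \left(64 + 68\right) = \left(-4\right) \left(-1\right) 132 = 4 \cdot 132 = 528$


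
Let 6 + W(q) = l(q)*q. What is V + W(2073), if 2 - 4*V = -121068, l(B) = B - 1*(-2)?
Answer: 8663473/2 ≈ 4.3317e+6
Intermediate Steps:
l(B) = 2 + B (l(B) = B + 2 = 2 + B)
W(q) = -6 + q*(2 + q) (W(q) = -6 + (2 + q)*q = -6 + q*(2 + q))
V = 60535/2 (V = 1/2 - 1/4*(-121068) = 1/2 + 30267 = 60535/2 ≈ 30268.)
V + W(2073) = 60535/2 + (-6 + 2073*(2 + 2073)) = 60535/2 + (-6 + 2073*2075) = 60535/2 + (-6 + 4301475) = 60535/2 + 4301469 = 8663473/2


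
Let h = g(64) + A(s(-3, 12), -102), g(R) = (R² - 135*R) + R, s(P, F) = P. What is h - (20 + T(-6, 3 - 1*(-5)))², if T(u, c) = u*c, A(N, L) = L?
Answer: -5366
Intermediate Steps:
T(u, c) = c*u
g(R) = R² - 134*R
h = -4582 (h = 64*(-134 + 64) - 102 = 64*(-70) - 102 = -4480 - 102 = -4582)
h - (20 + T(-6, 3 - 1*(-5)))² = -4582 - (20 + (3 - 1*(-5))*(-6))² = -4582 - (20 + (3 + 5)*(-6))² = -4582 - (20 + 8*(-6))² = -4582 - (20 - 48)² = -4582 - 1*(-28)² = -4582 - 1*784 = -4582 - 784 = -5366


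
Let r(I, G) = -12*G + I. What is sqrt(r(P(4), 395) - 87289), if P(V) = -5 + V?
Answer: I*sqrt(92030) ≈ 303.36*I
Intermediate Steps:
r(I, G) = I - 12*G
sqrt(r(P(4), 395) - 87289) = sqrt(((-5 + 4) - 12*395) - 87289) = sqrt((-1 - 4740) - 87289) = sqrt(-4741 - 87289) = sqrt(-92030) = I*sqrt(92030)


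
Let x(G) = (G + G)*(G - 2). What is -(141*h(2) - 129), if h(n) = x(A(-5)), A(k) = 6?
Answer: -6639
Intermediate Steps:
x(G) = 2*G*(-2 + G) (x(G) = (2*G)*(-2 + G) = 2*G*(-2 + G))
h(n) = 48 (h(n) = 2*6*(-2 + 6) = 2*6*4 = 48)
-(141*h(2) - 129) = -(141*48 - 129) = -(6768 - 129) = -1*6639 = -6639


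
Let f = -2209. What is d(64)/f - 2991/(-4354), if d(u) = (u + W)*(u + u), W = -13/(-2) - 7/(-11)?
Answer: -363418331/105797846 ≈ -3.4350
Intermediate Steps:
W = 157/22 (W = -13*(-½) - 7*(-1/11) = 13/2 + 7/11 = 157/22 ≈ 7.1364)
d(u) = 2*u*(157/22 + u) (d(u) = (u + 157/22)*(u + u) = (157/22 + u)*(2*u) = 2*u*(157/22 + u))
d(64)/f - 2991/(-4354) = ((1/11)*64*(157 + 22*64))/(-2209) - 2991/(-4354) = ((1/11)*64*(157 + 1408))*(-1/2209) - 2991*(-1/4354) = ((1/11)*64*1565)*(-1/2209) + 2991/4354 = (100160/11)*(-1/2209) + 2991/4354 = -100160/24299 + 2991/4354 = -363418331/105797846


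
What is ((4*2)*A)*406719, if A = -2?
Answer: -6507504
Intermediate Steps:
((4*2)*A)*406719 = ((4*2)*(-2))*406719 = (8*(-2))*406719 = -16*406719 = -6507504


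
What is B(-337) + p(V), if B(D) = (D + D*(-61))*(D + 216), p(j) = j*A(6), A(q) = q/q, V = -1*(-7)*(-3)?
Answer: -2446641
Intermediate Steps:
V = -21 (V = 7*(-3) = -21)
A(q) = 1
p(j) = j (p(j) = j*1 = j)
B(D) = -60*D*(216 + D) (B(D) = (D - 61*D)*(216 + D) = (-60*D)*(216 + D) = -60*D*(216 + D))
B(-337) + p(V) = -60*(-337)*(216 - 337) - 21 = -60*(-337)*(-121) - 21 = -2446620 - 21 = -2446641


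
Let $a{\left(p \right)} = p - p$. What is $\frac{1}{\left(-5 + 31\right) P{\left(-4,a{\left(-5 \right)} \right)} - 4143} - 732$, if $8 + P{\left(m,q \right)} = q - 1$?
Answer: $- \frac{3203965}{4377} \approx -732.0$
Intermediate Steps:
$a{\left(p \right)} = 0$
$P{\left(m,q \right)} = -9 + q$ ($P{\left(m,q \right)} = -8 + \left(q - 1\right) = -8 + \left(-1 + q\right) = -9 + q$)
$\frac{1}{\left(-5 + 31\right) P{\left(-4,a{\left(-5 \right)} \right)} - 4143} - 732 = \frac{1}{\left(-5 + 31\right) \left(-9 + 0\right) - 4143} - 732 = \frac{1}{26 \left(-9\right) - 4143} - 732 = \frac{1}{-234 - 4143} - 732 = \frac{1}{-4377} - 732 = - \frac{1}{4377} - 732 = - \frac{3203965}{4377}$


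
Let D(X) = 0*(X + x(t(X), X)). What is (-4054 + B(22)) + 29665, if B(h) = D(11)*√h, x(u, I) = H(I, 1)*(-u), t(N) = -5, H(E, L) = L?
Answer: 25611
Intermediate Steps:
x(u, I) = -u (x(u, I) = 1*(-u) = -u)
D(X) = 0 (D(X) = 0*(X - 1*(-5)) = 0*(X + 5) = 0*(5 + X) = 0)
B(h) = 0 (B(h) = 0*√h = 0)
(-4054 + B(22)) + 29665 = (-4054 + 0) + 29665 = -4054 + 29665 = 25611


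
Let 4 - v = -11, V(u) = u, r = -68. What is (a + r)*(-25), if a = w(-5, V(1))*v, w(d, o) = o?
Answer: 1325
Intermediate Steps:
v = 15 (v = 4 - 1*(-11) = 4 + 11 = 15)
a = 15 (a = 1*15 = 15)
(a + r)*(-25) = (15 - 68)*(-25) = -53*(-25) = 1325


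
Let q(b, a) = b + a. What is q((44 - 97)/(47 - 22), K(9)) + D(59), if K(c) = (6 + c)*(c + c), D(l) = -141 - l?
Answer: 1697/25 ≈ 67.880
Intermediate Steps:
K(c) = 2*c*(6 + c) (K(c) = (6 + c)*(2*c) = 2*c*(6 + c))
q(b, a) = a + b
q((44 - 97)/(47 - 22), K(9)) + D(59) = (2*9*(6 + 9) + (44 - 97)/(47 - 22)) + (-141 - 1*59) = (2*9*15 - 53/25) + (-141 - 59) = (270 - 53*1/25) - 200 = (270 - 53/25) - 200 = 6697/25 - 200 = 1697/25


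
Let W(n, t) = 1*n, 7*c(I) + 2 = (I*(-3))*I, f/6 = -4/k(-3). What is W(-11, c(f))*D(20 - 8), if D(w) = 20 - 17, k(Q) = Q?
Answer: -33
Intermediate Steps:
f = 8 (f = 6*(-4/(-3)) = 6*(-4*(-⅓)) = 6*(4/3) = 8)
c(I) = -2/7 - 3*I²/7 (c(I) = -2/7 + ((I*(-3))*I)/7 = -2/7 + ((-3*I)*I)/7 = -2/7 + (-3*I²)/7 = -2/7 - 3*I²/7)
D(w) = 3
W(n, t) = n
W(-11, c(f))*D(20 - 8) = -11*3 = -33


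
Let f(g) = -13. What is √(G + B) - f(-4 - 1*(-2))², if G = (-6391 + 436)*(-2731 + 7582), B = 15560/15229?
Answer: -169 + I*√6699706821524665/15229 ≈ -169.0 + 5374.7*I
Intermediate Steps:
B = 15560/15229 (B = 15560*(1/15229) = 15560/15229 ≈ 1.0217)
G = -28887705 (G = -5955*4851 = -28887705)
√(G + B) - f(-4 - 1*(-2))² = √(-28887705 + 15560/15229) - 1*(-13)² = √(-439930843885/15229) - 1*169 = I*√6699706821524665/15229 - 169 = -169 + I*√6699706821524665/15229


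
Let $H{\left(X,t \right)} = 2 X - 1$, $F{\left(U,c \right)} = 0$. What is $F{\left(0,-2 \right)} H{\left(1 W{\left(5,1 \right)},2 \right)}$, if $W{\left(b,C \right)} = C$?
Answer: $0$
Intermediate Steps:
$H{\left(X,t \right)} = -1 + 2 X$
$F{\left(0,-2 \right)} H{\left(1 W{\left(5,1 \right)},2 \right)} = 0 \left(-1 + 2 \cdot 1 \cdot 1\right) = 0 \left(-1 + 2 \cdot 1\right) = 0 \left(-1 + 2\right) = 0 \cdot 1 = 0$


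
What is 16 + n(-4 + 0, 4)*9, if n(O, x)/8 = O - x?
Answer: -560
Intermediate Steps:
n(O, x) = -8*x + 8*O (n(O, x) = 8*(O - x) = -8*x + 8*O)
16 + n(-4 + 0, 4)*9 = 16 + (-8*4 + 8*(-4 + 0))*9 = 16 + (-32 + 8*(-4))*9 = 16 + (-32 - 32)*9 = 16 - 64*9 = 16 - 576 = -560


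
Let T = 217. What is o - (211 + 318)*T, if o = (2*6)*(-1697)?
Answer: -135157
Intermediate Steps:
o = -20364 (o = 12*(-1697) = -20364)
o - (211 + 318)*T = -20364 - (211 + 318)*217 = -20364 - 529*217 = -20364 - 1*114793 = -20364 - 114793 = -135157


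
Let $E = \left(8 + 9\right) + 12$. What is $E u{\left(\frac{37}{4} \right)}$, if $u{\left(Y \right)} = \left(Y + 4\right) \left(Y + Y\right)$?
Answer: $\frac{56869}{8} \approx 7108.6$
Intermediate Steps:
$u{\left(Y \right)} = 2 Y \left(4 + Y\right)$ ($u{\left(Y \right)} = \left(4 + Y\right) 2 Y = 2 Y \left(4 + Y\right)$)
$E = 29$ ($E = 17 + 12 = 29$)
$E u{\left(\frac{37}{4} \right)} = 29 \cdot 2 \cdot \frac{37}{4} \left(4 + \frac{37}{4}\right) = 29 \cdot 2 \cdot \frac{37}{4} \cdot \frac{53}{4} = 29 \cdot \frac{1961}{8} = \frac{56869}{8}$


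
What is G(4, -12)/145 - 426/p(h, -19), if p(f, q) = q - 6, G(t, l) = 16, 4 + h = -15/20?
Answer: 12434/725 ≈ 17.150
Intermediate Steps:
h = -19/4 (h = -4 - 15/20 = -4 - 15*1/20 = -4 - ¾ = -19/4 ≈ -4.7500)
p(f, q) = -6 + q
G(4, -12)/145 - 426/p(h, -19) = 16/145 - 426/(-6 - 19) = 16*(1/145) - 426/(-25) = 16/145 - 426*(-1/25) = 16/145 + 426/25 = 12434/725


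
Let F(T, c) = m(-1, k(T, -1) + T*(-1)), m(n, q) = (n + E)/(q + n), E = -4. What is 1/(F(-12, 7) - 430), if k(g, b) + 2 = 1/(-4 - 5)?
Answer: -16/6889 ≈ -0.0023225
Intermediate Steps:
k(g, b) = -19/9 (k(g, b) = -2 + 1/(-4 - 5) = -2 + 1/(-9) = -2 - ⅑ = -19/9)
m(n, q) = (-4 + n)/(n + q) (m(n, q) = (n - 4)/(q + n) = (-4 + n)/(n + q))
F(T, c) = -5/(-28/9 - T) (F(T, c) = (-4 - 1)/(-1 + (-19/9 + T*(-1))) = -5/(-1 + (-19/9 - T)) = -5/(-28/9 - T))
1/(F(-12, 7) - 430) = 1/(45/(28 + 9*(-12)) - 430) = 1/(45/(28 - 108) - 430) = 1/(45/(-80) - 430) = 1/(45*(-1/80) - 430) = 1/(-9/16 - 430) = 1/(-6889/16) = -16/6889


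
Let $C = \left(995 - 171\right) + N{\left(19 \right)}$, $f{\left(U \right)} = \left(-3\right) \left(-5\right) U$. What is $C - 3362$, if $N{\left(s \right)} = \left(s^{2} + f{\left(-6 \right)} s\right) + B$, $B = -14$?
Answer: $-3901$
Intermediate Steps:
$f{\left(U \right)} = 15 U$
$N{\left(s \right)} = -14 + s^{2} - 90 s$ ($N{\left(s \right)} = \left(s^{2} + 15 \left(-6\right) s\right) - 14 = \left(s^{2} - 90 s\right) - 14 = -14 + s^{2} - 90 s$)
$C = -539$ ($C = \left(995 - 171\right) - \left(1724 - 361\right) = 824 - 1363 = -539$)
$C - 3362 = -539 - 3362 = -3901$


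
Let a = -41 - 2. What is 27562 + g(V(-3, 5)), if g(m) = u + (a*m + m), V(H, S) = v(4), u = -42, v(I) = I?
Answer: 27352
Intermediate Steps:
a = -43
V(H, S) = 4
g(m) = -42 - 42*m (g(m) = -42 + (-43*m + m) = -42 - 42*m)
27562 + g(V(-3, 5)) = 27562 + (-42 - 42*4) = 27562 + (-42 - 168) = 27562 - 210 = 27352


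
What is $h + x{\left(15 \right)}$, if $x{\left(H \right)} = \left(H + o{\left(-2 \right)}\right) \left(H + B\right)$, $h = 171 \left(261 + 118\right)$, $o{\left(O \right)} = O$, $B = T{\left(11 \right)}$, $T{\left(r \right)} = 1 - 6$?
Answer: $64939$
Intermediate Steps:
$T{\left(r \right)} = -5$
$B = -5$
$h = 64809$ ($h = 171 \cdot 379 = 64809$)
$x{\left(H \right)} = \left(-5 + H\right) \left(-2 + H\right)$ ($x{\left(H \right)} = \left(H - 2\right) \left(H - 5\right) = \left(-2 + H\right) \left(-5 + H\right) = \left(-5 + H\right) \left(-2 + H\right)$)
$h + x{\left(15 \right)} = 64809 + \left(10 + 15^{2} - 105\right) = 64809 + \left(10 + 225 - 105\right) = 64809 + 130 = 64939$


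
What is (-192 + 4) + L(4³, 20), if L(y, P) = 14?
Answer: -174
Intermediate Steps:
(-192 + 4) + L(4³, 20) = (-192 + 4) + 14 = -188 + 14 = -174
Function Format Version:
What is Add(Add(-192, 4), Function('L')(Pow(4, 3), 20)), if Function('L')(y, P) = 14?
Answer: -174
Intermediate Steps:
Add(Add(-192, 4), Function('L')(Pow(4, 3), 20)) = Add(Add(-192, 4), 14) = Add(-188, 14) = -174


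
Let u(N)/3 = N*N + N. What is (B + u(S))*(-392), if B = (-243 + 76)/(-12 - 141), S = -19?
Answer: -61600840/153 ≈ -4.0262e+5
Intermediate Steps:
B = 167/153 (B = -167/(-153) = -167*(-1/153) = 167/153 ≈ 1.0915)
u(N) = 3*N + 3*N² (u(N) = 3*(N*N + N) = 3*(N² + N) = 3*(N + N²) = 3*N + 3*N²)
(B + u(S))*(-392) = (167/153 + 3*(-19)*(1 - 19))*(-392) = (167/153 + 3*(-19)*(-18))*(-392) = (167/153 + 1026)*(-392) = (157145/153)*(-392) = -61600840/153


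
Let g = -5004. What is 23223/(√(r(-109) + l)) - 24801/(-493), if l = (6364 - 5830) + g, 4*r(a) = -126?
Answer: 24801/493 - 7741*I*√18006/3001 ≈ 50.306 - 346.13*I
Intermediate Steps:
r(a) = -63/2 (r(a) = (¼)*(-126) = -63/2)
l = -4470 (l = (6364 - 5830) - 5004 = 534 - 5004 = -4470)
23223/(√(r(-109) + l)) - 24801/(-493) = 23223/(√(-63/2 - 4470)) - 24801/(-493) = 23223/(√(-9003/2)) - 24801*(-1/493) = 23223/((I*√18006/2)) + 24801/493 = 23223*(-I*√18006/9003) + 24801/493 = -7741*I*√18006/3001 + 24801/493 = 24801/493 - 7741*I*√18006/3001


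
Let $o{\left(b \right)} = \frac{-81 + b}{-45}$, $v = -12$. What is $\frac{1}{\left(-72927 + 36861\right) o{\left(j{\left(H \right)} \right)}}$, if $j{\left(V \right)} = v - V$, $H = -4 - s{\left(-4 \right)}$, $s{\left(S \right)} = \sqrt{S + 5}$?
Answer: $- \frac{15}{1057936} \approx -1.4179 \cdot 10^{-5}$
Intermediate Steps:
$s{\left(S \right)} = \sqrt{5 + S}$
$H = -5$ ($H = -4 - \sqrt{5 - 4} = -4 - \sqrt{1} = -4 - 1 = -5$)
$j{\left(V \right)} = -12 - V$
$o{\left(b \right)} = \frac{9}{5} - \frac{b}{45}$ ($o{\left(b \right)} = \left(-81 + b\right) \left(- \frac{1}{45}\right) = \frac{9}{5} - \frac{b}{45}$)
$\frac{1}{\left(-72927 + 36861\right) o{\left(j{\left(H \right)} \right)}} = \frac{1}{\left(-72927 + 36861\right) \left(\frac{9}{5} - \frac{-12 - -5}{45}\right)} = \frac{1}{\left(-36066\right) \left(\frac{9}{5} - \frac{-12 + 5}{45}\right)} = - \frac{1}{36066 \left(\frac{9}{5} - - \frac{7}{45}\right)} = - \frac{1}{36066 \left(\frac{9}{5} + \frac{7}{45}\right)} = - \frac{1}{36066 \cdot \frac{88}{45}} = \left(- \frac{1}{36066}\right) \frac{45}{88} = - \frac{15}{1057936}$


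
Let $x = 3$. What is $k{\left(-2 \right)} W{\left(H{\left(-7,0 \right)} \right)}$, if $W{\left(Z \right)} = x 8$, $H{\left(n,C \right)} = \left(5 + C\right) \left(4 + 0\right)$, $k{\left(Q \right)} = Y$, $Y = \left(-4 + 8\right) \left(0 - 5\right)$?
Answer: $-480$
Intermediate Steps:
$Y = -20$ ($Y = 4 \left(-5\right) = -20$)
$k{\left(Q \right)} = -20$
$H{\left(n,C \right)} = 20 + 4 C$ ($H{\left(n,C \right)} = \left(5 + C\right) 4 = 20 + 4 C$)
$W{\left(Z \right)} = 24$ ($W{\left(Z \right)} = 3 \cdot 8 = 24$)
$k{\left(-2 \right)} W{\left(H{\left(-7,0 \right)} \right)} = \left(-20\right) 24 = -480$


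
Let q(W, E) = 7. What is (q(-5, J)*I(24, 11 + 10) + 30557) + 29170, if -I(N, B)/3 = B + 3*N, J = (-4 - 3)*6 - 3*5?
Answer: 57774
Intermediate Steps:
J = -57 (J = -7*6 - 15 = -42 - 15 = -57)
I(N, B) = -9*N - 3*B (I(N, B) = -3*(B + 3*N) = -9*N - 3*B)
(q(-5, J)*I(24, 11 + 10) + 30557) + 29170 = (7*(-9*24 - 3*(11 + 10)) + 30557) + 29170 = (7*(-216 - 3*21) + 30557) + 29170 = (7*(-216 - 63) + 30557) + 29170 = (7*(-279) + 30557) + 29170 = (-1953 + 30557) + 29170 = 28604 + 29170 = 57774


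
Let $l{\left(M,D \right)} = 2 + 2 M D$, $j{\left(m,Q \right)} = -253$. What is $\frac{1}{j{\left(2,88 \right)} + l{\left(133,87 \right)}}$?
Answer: $\frac{1}{22891} \approx 4.3685 \cdot 10^{-5}$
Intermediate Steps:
$l{\left(M,D \right)} = 2 + 2 D M$
$\frac{1}{j{\left(2,88 \right)} + l{\left(133,87 \right)}} = \frac{1}{-253 + \left(2 + 2 \cdot 87 \cdot 133\right)} = \frac{1}{-253 + \left(2 + 23142\right)} = \frac{1}{-253 + 23144} = \frac{1}{22891}$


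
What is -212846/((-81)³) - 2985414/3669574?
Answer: -402758626985/975081038067 ≈ -0.41305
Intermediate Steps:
-212846/((-81)³) - 2985414/3669574 = -212846/(-531441) - 2985414*1/3669574 = -212846*(-1/531441) - 1492707/1834787 = 212846/531441 - 1492707/1834787 = -402758626985/975081038067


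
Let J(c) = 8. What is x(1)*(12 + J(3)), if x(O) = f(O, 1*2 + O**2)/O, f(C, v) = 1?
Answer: 20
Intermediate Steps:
x(O) = 1/O
x(1)*(12 + J(3)) = (12 + 8)/1 = 1*20 = 20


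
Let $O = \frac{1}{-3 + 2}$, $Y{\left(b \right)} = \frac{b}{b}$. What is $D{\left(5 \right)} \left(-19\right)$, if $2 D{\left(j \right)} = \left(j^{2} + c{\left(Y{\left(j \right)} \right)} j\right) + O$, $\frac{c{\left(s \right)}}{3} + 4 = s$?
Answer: $\frac{399}{2} \approx 199.5$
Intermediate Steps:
$Y{\left(b \right)} = 1$
$c{\left(s \right)} = -12 + 3 s$
$O = -1$ ($O = \frac{1}{-1} = -1$)
$D{\left(j \right)} = - \frac{1}{2} + \frac{j^{2}}{2} - \frac{9 j}{2}$ ($D{\left(j \right)} = \frac{\left(j^{2} + \left(-12 + 3 \cdot 1\right) j\right) - 1}{2} = \frac{\left(j^{2} + \left(-12 + 3\right) j\right) - 1}{2} = \frac{\left(j^{2} - 9 j\right) - 1}{2} = \frac{-1 + j^{2} - 9 j}{2} = - \frac{1}{2} + \frac{j^{2}}{2} - \frac{9 j}{2}$)
$D{\left(5 \right)} \left(-19\right) = \left(- \frac{1}{2} + \frac{5^{2}}{2} - \frac{45}{2}\right) \left(-19\right) = \left(- \frac{1}{2} + \frac{1}{2} \cdot 25 - \frac{45}{2}\right) \left(-19\right) = \left(- \frac{1}{2} + \frac{25}{2} - \frac{45}{2}\right) \left(-19\right) = \left(- \frac{21}{2}\right) \left(-19\right) = \frac{399}{2}$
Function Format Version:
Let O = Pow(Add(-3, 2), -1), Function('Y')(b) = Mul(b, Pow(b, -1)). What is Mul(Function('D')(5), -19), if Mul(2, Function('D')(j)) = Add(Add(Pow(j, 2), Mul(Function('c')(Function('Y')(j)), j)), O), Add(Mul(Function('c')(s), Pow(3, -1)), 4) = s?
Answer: Rational(399, 2) ≈ 199.50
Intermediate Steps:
Function('Y')(b) = 1
Function('c')(s) = Add(-12, Mul(3, s))
O = -1 (O = Pow(-1, -1) = -1)
Function('D')(j) = Add(Rational(-1, 2), Mul(Rational(1, 2), Pow(j, 2)), Mul(Rational(-9, 2), j)) (Function('D')(j) = Mul(Rational(1, 2), Add(Add(Pow(j, 2), Mul(Add(-12, Mul(3, 1)), j)), -1)) = Mul(Rational(1, 2), Add(Add(Pow(j, 2), Mul(Add(-12, 3), j)), -1)) = Mul(Rational(1, 2), Add(Add(Pow(j, 2), Mul(-9, j)), -1)) = Mul(Rational(1, 2), Add(-1, Pow(j, 2), Mul(-9, j))) = Add(Rational(-1, 2), Mul(Rational(1, 2), Pow(j, 2)), Mul(Rational(-9, 2), j)))
Mul(Function('D')(5), -19) = Mul(Add(Rational(-1, 2), Mul(Rational(1, 2), Pow(5, 2)), Mul(Rational(-9, 2), 5)), -19) = Mul(Add(Rational(-1, 2), Mul(Rational(1, 2), 25), Rational(-45, 2)), -19) = Mul(Add(Rational(-1, 2), Rational(25, 2), Rational(-45, 2)), -19) = Mul(Rational(-21, 2), -19) = Rational(399, 2)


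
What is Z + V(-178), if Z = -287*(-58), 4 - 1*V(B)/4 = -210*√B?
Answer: 16662 + 840*I*√178 ≈ 16662.0 + 11207.0*I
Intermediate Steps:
V(B) = 16 + 840*√B (V(B) = 16 - (-840)*√B = 16 + 840*√B)
Z = 16646
Z + V(-178) = 16646 + (16 + 840*√(-178)) = 16646 + (16 + 840*(I*√178)) = 16646 + (16 + 840*I*√178) = 16662 + 840*I*√178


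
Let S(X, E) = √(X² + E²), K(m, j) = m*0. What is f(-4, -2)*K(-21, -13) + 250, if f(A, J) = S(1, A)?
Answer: 250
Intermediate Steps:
K(m, j) = 0
S(X, E) = √(E² + X²)
f(A, J) = √(1 + A²) (f(A, J) = √(A² + 1²) = √(A² + 1) = √(1 + A²))
f(-4, -2)*K(-21, -13) + 250 = √(1 + (-4)²)*0 + 250 = √(1 + 16)*0 + 250 = √17*0 + 250 = 0 + 250 = 250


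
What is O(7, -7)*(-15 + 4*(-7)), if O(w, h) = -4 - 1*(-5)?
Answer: -43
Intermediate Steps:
O(w, h) = 1 (O(w, h) = -4 + 5 = 1)
O(7, -7)*(-15 + 4*(-7)) = 1*(-15 + 4*(-7)) = 1*(-15 - 28) = 1*(-43) = -43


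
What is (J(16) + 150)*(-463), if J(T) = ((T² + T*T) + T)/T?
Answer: -84729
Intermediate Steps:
J(T) = (T + 2*T²)/T (J(T) = ((T² + T²) + T)/T = (2*T² + T)/T = (T + 2*T²)/T)
(J(16) + 150)*(-463) = ((1 + 2*16) + 150)*(-463) = ((1 + 32) + 150)*(-463) = (33 + 150)*(-463) = 183*(-463) = -84729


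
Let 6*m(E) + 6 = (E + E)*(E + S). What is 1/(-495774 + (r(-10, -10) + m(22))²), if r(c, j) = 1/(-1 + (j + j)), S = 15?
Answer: -49/20713262 ≈ -2.3656e-6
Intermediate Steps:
r(c, j) = 1/(-1 + 2*j)
m(E) = -1 + E*(15 + E)/3 (m(E) = -1 + ((E + E)*(E + 15))/6 = -1 + ((2*E)*(15 + E))/6 = -1 + (2*E*(15 + E))/6 = -1 + E*(15 + E)/3)
1/(-495774 + (r(-10, -10) + m(22))²) = 1/(-495774 + (1/(-1 + 2*(-10)) + (-1 + 5*22 + (⅓)*22²))²) = 1/(-495774 + (1/(-1 - 20) + (-1 + 110 + (⅓)*484))²) = 1/(-495774 + (1/(-21) + (-1 + 110 + 484/3))²) = 1/(-495774 + (-1/21 + 811/3)²) = 1/(-495774 + (1892/7)²) = 1/(-495774 + 3579664/49) = 1/(-20713262/49) = -49/20713262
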